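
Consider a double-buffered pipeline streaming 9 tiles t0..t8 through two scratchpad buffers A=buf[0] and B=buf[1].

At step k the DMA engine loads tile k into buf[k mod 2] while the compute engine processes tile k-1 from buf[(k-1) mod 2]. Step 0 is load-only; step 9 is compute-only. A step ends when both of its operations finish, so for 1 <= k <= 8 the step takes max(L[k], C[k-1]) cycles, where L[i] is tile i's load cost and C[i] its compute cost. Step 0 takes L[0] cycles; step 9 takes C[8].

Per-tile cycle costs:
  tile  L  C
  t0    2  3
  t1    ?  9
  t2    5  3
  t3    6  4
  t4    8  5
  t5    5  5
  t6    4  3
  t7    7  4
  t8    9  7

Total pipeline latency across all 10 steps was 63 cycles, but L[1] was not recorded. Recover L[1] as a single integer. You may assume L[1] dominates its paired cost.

L[1] = 5

step 0 | dur = L[0]=2 = 2
step 1 | dur = max(L[1]=?, C[0]=3) = L[1]  (unknown; binding)
step 2 | dur = max(L[2]=5, C[1]=9) = 9
step 3 | dur = max(L[3]=6, C[2]=3) = 6
step 4 | dur = max(L[4]=8, C[3]=4) = 8
step 5 | dur = max(L[5]=5, C[4]=5) = 5
step 6 | dur = max(L[6]=4, C[5]=5) = 5
step 7 | dur = max(L[7]=7, C[6]=3) = 7
step 8 | dur = max(L[8]=9, C[7]=4) = 9
step 9 | dur = C[8]=7 = 7
sum of known step durations = 58
dur[1] = total - known = 63 - 58 = 5
L[1] is the binding max in step 1, so L[1] = dur[1] = 5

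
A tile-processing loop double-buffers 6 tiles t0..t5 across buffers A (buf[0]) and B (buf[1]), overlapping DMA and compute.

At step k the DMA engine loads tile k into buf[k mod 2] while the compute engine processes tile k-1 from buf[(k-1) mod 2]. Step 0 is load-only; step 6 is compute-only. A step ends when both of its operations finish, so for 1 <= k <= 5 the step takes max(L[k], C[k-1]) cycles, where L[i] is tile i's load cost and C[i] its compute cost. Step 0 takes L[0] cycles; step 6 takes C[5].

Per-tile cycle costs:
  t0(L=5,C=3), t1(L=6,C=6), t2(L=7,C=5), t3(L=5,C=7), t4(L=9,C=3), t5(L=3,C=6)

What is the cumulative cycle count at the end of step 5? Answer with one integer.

  0. 5=5c; end=5; A:t0 B:-
  1. max(6,3)=6c; end=11; A:t0 B:t1
  2. max(7,6)=7c; end=18; A:t2 B:t1
  3. max(5,5)=5c; end=23; A:t2 B:t3
  4. max(9,7)=9c; end=32; A:t4 B:t3
  5. max(3,3)=3c; end=35; A:t4 B:t5
  6. 6=6c; end=41; A:t4 B:t5

end_cycle[5] = 35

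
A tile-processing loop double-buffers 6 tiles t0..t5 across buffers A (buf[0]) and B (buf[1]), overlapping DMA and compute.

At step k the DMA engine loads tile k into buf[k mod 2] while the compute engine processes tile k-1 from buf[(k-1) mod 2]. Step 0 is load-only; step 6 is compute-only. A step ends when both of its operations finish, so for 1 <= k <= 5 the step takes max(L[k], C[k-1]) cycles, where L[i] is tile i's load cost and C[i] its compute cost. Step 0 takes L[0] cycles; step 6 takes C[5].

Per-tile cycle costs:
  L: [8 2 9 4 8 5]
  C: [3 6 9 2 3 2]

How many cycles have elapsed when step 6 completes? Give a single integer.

step 0: L[0]=8 → dur=8, Σ=8 | A=load:t0 B=idle [load-only]
step 1: L[1]=2 C[0]=3 → dur=3, Σ=11 | A=compute:t0 B=load:t1 [compute-bound]
step 2: L[2]=9 C[1]=6 → dur=9, Σ=20 | A=load:t2 B=compute:t1 [load-bound]
step 3: L[3]=4 C[2]=9 → dur=9, Σ=29 | A=compute:t2 B=load:t3 [compute-bound]
step 4: L[4]=8 C[3]=2 → dur=8, Σ=37 | A=load:t4 B=compute:t3 [load-bound]
step 5: L[5]=5 C[4]=3 → dur=5, Σ=42 | A=compute:t4 B=load:t5 [load-bound]
step 6: C[5]=2 → dur=2, Σ=44 | A=idle B=compute:t5 [compute-only]

end_cycle[6] = 44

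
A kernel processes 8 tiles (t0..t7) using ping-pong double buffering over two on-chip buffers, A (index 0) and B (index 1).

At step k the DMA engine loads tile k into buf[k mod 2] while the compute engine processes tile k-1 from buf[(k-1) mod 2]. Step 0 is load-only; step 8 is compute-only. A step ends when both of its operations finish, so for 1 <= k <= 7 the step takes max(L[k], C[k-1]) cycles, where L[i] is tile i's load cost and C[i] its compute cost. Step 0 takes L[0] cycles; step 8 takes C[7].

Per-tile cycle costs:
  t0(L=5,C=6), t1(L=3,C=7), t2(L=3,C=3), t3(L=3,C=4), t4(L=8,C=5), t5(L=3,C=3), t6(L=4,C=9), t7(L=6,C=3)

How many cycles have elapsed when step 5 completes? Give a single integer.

  0. 5=5c; end=5; A:t0 B:-
  1. max(3,6)=6c; end=11; A:t0 B:t1
  2. max(3,7)=7c; end=18; A:t2 B:t1
  3. max(3,3)=3c; end=21; A:t2 B:t3
  4. max(8,4)=8c; end=29; A:t4 B:t3
  5. max(3,5)=5c; end=34; A:t4 B:t5
  6. max(4,3)=4c; end=38; A:t6 B:t5
  7. max(6,9)=9c; end=47; A:t6 B:t7
  8. 3=3c; end=50; A:t6 B:t7

end_cycle[5] = 34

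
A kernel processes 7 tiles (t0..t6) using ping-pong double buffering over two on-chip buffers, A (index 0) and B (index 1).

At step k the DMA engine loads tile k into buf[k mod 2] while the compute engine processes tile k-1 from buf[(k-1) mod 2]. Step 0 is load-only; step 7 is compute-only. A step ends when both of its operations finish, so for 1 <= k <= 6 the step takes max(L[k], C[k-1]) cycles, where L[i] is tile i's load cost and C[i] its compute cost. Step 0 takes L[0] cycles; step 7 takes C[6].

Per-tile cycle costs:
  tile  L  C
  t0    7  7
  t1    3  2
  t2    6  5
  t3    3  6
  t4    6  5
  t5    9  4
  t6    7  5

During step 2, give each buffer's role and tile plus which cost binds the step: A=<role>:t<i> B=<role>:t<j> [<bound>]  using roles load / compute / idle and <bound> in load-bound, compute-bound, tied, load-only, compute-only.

step 2: A=load:t2 B=compute:t1 [load-bound]

  0. 7=7c; end=7; A:t0 B:-
  1. max(3,7)=7c; end=14; A:t0 B:t1
  2. max(6,2)=6c; end=20; A:t2 B:t1
  3. max(3,5)=5c; end=25; A:t2 B:t3
  4. max(6,6)=6c; end=31; A:t4 B:t3
  5. max(9,5)=9c; end=40; A:t4 B:t5
  6. max(7,4)=7c; end=47; A:t6 B:t5
  7. 5=5c; end=52; A:t6 B:t5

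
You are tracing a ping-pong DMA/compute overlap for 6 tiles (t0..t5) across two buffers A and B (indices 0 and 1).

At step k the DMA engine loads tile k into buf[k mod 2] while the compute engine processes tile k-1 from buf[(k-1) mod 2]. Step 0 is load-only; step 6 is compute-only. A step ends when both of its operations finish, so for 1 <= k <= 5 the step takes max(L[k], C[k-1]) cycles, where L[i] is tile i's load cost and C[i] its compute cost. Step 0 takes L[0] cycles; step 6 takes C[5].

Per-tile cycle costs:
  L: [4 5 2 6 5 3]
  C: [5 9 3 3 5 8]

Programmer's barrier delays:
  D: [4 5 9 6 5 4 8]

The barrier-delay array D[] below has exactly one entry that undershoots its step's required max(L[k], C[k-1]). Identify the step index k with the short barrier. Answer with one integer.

hazard at step 5

k=0 barrier L[0]=4→4c, D[0]=4 ok
k=1 barrier max(L[1]=5,C[0]=5)→5c, D[1]=5 ok
k=2 barrier max(L[2]=2,C[1]=9)→9c, D[2]=9 ok
k=3 barrier max(L[3]=6,C[2]=3)→6c, D[3]=6 ok
k=4 barrier max(L[4]=5,C[3]=3)→5c, D[4]=5 ok
k=5 barrier max(L[5]=3,C[4]=5)→5c, D[5]=4 SHORT
k=6 barrier C[5]=8→8c, D[6]=8 ok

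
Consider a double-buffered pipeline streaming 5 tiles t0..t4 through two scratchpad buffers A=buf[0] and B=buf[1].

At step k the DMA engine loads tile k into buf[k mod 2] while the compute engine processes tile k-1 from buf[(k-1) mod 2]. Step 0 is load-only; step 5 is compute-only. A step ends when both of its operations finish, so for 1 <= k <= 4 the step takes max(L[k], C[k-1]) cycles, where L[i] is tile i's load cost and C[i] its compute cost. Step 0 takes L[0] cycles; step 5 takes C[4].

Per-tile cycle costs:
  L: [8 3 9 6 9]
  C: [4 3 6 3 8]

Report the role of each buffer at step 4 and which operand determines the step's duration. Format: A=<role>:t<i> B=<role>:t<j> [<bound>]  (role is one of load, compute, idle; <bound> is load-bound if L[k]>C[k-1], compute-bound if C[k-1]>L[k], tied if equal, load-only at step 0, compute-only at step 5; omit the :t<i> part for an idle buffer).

step 4: A=load:t4 B=compute:t3 [load-bound]

k=0 load=t0/8c comp=- wait=8 total=8
k=1 load=t1/3c comp=t0/4c wait=4 total=12
k=2 load=t2/9c comp=t1/3c wait=9 total=21
k=3 load=t3/6c comp=t2/6c wait=6 total=27
k=4 load=t4/9c comp=t3/3c wait=9 total=36
k=5 load=- comp=t4/8c wait=8 total=44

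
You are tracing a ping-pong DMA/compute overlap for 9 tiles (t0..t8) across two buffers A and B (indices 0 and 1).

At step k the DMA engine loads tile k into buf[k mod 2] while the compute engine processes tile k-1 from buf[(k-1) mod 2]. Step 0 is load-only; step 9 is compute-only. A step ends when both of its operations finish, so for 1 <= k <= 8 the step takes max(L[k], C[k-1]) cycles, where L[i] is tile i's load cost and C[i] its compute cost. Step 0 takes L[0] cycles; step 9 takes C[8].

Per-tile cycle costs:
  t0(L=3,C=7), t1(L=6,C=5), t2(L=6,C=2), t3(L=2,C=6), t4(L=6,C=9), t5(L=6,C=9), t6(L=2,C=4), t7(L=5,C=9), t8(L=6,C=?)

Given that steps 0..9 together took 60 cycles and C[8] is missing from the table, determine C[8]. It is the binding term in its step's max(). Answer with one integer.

step 0 = dur = L[0]=3 = 3
step 1 = dur = max(L[1]=6, C[0]=7) = 7
step 2 = dur = max(L[2]=6, C[1]=5) = 6
step 3 = dur = max(L[3]=2, C[2]=2) = 2
step 4 = dur = max(L[4]=6, C[3]=6) = 6
step 5 = dur = max(L[5]=6, C[4]=9) = 9
step 6 = dur = max(L[6]=2, C[5]=9) = 9
step 7 = dur = max(L[7]=5, C[6]=4) = 5
step 8 = dur = max(L[8]=6, C[7]=9) = 9
step 9 = dur = C[8]=? = C[8]  (unknown; binding)
sum of known step durations = 56
dur[9] = total - known = 60 - 56 = 4
C[8] is the binding max in step 9, so C[8] = dur[9] = 4

C[8] = 4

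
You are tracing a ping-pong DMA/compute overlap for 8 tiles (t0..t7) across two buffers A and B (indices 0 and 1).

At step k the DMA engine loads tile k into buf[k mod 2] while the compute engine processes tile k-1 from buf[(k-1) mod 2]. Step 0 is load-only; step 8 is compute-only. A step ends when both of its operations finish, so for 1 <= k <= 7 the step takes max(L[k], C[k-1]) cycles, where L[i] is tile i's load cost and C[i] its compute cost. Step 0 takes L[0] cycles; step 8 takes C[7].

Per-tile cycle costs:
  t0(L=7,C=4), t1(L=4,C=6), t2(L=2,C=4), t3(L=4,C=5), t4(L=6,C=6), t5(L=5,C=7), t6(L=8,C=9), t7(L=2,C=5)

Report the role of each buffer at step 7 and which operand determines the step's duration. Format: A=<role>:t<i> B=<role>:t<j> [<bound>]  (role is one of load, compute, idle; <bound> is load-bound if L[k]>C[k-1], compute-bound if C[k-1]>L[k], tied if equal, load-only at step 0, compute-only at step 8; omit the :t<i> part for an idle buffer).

step 7: A=compute:t6 B=load:t7 [compute-bound]

step 0: L[0]=7 → dur=7, Σ=7 | A=load:t0 B=idle [load-only]
step 1: L[1]=4 C[0]=4 → dur=4, Σ=11 | A=compute:t0 B=load:t1 [tied]
step 2: L[2]=2 C[1]=6 → dur=6, Σ=17 | A=load:t2 B=compute:t1 [compute-bound]
step 3: L[3]=4 C[2]=4 → dur=4, Σ=21 | A=compute:t2 B=load:t3 [tied]
step 4: L[4]=6 C[3]=5 → dur=6, Σ=27 | A=load:t4 B=compute:t3 [load-bound]
step 5: L[5]=5 C[4]=6 → dur=6, Σ=33 | A=compute:t4 B=load:t5 [compute-bound]
step 6: L[6]=8 C[5]=7 → dur=8, Σ=41 | A=load:t6 B=compute:t5 [load-bound]
step 7: L[7]=2 C[6]=9 → dur=9, Σ=50 | A=compute:t6 B=load:t7 [compute-bound]
step 8: C[7]=5 → dur=5, Σ=55 | A=idle B=compute:t7 [compute-only]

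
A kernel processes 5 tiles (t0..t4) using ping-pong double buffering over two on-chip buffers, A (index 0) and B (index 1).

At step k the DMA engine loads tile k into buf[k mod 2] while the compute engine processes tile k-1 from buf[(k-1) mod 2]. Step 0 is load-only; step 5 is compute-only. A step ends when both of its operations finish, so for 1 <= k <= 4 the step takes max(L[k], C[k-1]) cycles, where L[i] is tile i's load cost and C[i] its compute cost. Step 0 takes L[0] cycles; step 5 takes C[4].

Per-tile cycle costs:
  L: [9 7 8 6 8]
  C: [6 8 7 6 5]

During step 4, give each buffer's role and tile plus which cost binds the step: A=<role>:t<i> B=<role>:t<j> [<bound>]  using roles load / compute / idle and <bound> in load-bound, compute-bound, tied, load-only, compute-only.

step 0: L[0]=9 → dur=9, Σ=9 | A=load:t0 B=idle [load-only]
step 1: L[1]=7 C[0]=6 → dur=7, Σ=16 | A=compute:t0 B=load:t1 [load-bound]
step 2: L[2]=8 C[1]=8 → dur=8, Σ=24 | A=load:t2 B=compute:t1 [tied]
step 3: L[3]=6 C[2]=7 → dur=7, Σ=31 | A=compute:t2 B=load:t3 [compute-bound]
step 4: L[4]=8 C[3]=6 → dur=8, Σ=39 | A=load:t4 B=compute:t3 [load-bound]
step 5: C[4]=5 → dur=5, Σ=44 | A=compute:t4 B=idle [compute-only]

step 4: A=load:t4 B=compute:t3 [load-bound]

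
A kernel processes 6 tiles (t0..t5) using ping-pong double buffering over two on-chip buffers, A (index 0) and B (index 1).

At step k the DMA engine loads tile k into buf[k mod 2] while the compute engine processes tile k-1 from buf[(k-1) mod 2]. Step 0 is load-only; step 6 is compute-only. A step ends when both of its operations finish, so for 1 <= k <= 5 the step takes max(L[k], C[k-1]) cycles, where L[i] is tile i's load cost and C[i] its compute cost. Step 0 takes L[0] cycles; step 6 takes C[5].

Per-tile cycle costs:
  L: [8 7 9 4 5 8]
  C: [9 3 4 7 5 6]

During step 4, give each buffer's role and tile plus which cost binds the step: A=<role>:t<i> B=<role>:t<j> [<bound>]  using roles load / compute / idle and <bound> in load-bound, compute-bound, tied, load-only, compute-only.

step 4: A=load:t4 B=compute:t3 [compute-bound]

[0] DMA t0→A (8c) ∥ CU idle ⇒ 8c, clock 8
[1] DMA t1→B (7c) ∥ CU A:t0 (9c) ⇒ 9c, clock 17
[2] DMA t2→A (9c) ∥ CU B:t1 (3c) ⇒ 9c, clock 26
[3] DMA t3→B (4c) ∥ CU A:t2 (4c) ⇒ 4c, clock 30
[4] DMA t4→A (5c) ∥ CU B:t3 (7c) ⇒ 7c, clock 37
[5] DMA t5→B (8c) ∥ CU A:t4 (5c) ⇒ 8c, clock 45
[6] DMA idle ∥ CU B:t5 (6c) ⇒ 6c, clock 51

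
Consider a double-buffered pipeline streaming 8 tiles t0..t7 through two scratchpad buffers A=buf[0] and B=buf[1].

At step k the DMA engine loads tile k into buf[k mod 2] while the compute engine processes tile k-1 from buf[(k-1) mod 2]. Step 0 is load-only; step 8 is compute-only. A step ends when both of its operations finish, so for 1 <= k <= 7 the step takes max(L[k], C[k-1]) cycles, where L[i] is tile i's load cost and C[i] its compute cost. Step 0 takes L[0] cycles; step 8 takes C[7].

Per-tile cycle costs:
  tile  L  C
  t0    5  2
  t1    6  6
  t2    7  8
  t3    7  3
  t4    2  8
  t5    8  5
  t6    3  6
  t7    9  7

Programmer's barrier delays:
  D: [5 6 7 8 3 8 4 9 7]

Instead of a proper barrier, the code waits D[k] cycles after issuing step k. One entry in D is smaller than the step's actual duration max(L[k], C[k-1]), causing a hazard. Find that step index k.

hazard at step 6

step 0: need L[0]=5 = 5; D[0]=5 ok
step 1: need max(L[1]=6,C[0]=2) = 6; D[1]=6 ok
step 2: need max(L[2]=7,C[1]=6) = 7; D[2]=7 ok
step 3: need max(L[3]=7,C[2]=8) = 8; D[3]=8 ok
step 4: need max(L[4]=2,C[3]=3) = 3; D[4]=3 ok
step 5: need max(L[5]=8,C[4]=8) = 8; D[5]=8 ok
step 6: need max(L[6]=3,C[5]=5) = 5; D[6]=4 SHORT
step 7: need max(L[7]=9,C[6]=6) = 9; D[7]=9 ok
step 8: need C[7]=7 = 7; D[8]=7 ok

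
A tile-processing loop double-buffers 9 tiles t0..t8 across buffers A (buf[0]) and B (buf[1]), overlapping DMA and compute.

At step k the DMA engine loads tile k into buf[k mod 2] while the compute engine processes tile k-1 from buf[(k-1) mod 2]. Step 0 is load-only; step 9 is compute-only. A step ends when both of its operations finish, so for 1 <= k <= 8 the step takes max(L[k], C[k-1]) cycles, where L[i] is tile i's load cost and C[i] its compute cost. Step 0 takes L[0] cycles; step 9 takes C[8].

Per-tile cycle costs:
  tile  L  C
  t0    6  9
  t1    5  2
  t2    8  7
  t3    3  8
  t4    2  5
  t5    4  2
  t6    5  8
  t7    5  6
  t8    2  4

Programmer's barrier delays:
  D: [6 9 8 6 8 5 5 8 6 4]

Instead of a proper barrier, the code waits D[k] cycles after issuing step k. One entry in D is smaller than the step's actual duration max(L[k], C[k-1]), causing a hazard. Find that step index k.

hazard at step 3

step 0: need L[0]=6 = 6; D[0]=6 ok
step 1: need max(L[1]=5,C[0]=9) = 9; D[1]=9 ok
step 2: need max(L[2]=8,C[1]=2) = 8; D[2]=8 ok
step 3: need max(L[3]=3,C[2]=7) = 7; D[3]=6 SHORT
step 4: need max(L[4]=2,C[3]=8) = 8; D[4]=8 ok
step 5: need max(L[5]=4,C[4]=5) = 5; D[5]=5 ok
step 6: need max(L[6]=5,C[5]=2) = 5; D[6]=5 ok
step 7: need max(L[7]=5,C[6]=8) = 8; D[7]=8 ok
step 8: need max(L[8]=2,C[7]=6) = 6; D[8]=6 ok
step 9: need C[8]=4 = 4; D[9]=4 ok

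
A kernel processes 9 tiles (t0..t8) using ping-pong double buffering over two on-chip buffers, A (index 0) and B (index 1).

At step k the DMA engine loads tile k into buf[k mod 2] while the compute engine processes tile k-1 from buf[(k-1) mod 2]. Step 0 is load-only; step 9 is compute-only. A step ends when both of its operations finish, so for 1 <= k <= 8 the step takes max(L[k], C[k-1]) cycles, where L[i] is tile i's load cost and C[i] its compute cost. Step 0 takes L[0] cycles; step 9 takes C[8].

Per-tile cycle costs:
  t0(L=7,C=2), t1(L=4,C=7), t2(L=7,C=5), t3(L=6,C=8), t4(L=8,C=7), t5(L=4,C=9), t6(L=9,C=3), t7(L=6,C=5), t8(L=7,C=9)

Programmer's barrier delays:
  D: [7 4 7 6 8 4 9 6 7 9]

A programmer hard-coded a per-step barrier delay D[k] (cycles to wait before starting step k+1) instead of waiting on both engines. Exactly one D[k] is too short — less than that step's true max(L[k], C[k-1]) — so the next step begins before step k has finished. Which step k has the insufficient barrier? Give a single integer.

k=0 barrier L[0]=7→7c, D[0]=7 ok
k=1 barrier max(L[1]=4,C[0]=2)→4c, D[1]=4 ok
k=2 barrier max(L[2]=7,C[1]=7)→7c, D[2]=7 ok
k=3 barrier max(L[3]=6,C[2]=5)→6c, D[3]=6 ok
k=4 barrier max(L[4]=8,C[3]=8)→8c, D[4]=8 ok
k=5 barrier max(L[5]=4,C[4]=7)→7c, D[5]=4 SHORT
k=6 barrier max(L[6]=9,C[5]=9)→9c, D[6]=9 ok
k=7 barrier max(L[7]=6,C[6]=3)→6c, D[7]=6 ok
k=8 barrier max(L[8]=7,C[7]=5)→7c, D[8]=7 ok
k=9 barrier C[8]=9→9c, D[9]=9 ok

hazard at step 5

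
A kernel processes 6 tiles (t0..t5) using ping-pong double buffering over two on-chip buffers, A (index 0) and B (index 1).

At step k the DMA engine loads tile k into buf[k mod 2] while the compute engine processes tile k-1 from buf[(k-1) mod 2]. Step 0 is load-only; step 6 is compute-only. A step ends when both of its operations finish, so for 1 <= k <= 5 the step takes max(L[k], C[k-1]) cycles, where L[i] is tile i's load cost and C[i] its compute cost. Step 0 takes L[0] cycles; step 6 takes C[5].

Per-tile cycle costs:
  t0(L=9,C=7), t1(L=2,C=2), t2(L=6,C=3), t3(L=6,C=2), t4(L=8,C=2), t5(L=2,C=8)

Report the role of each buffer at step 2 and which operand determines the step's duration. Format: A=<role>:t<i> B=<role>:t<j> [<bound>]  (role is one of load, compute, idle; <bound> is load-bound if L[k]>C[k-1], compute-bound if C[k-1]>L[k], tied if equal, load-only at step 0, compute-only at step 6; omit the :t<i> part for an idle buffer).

[0] DMA t0→A (9c) ∥ CU idle ⇒ 9c, clock 9
[1] DMA t1→B (2c) ∥ CU A:t0 (7c) ⇒ 7c, clock 16
[2] DMA t2→A (6c) ∥ CU B:t1 (2c) ⇒ 6c, clock 22
[3] DMA t3→B (6c) ∥ CU A:t2 (3c) ⇒ 6c, clock 28
[4] DMA t4→A (8c) ∥ CU B:t3 (2c) ⇒ 8c, clock 36
[5] DMA t5→B (2c) ∥ CU A:t4 (2c) ⇒ 2c, clock 38
[6] DMA idle ∥ CU B:t5 (8c) ⇒ 8c, clock 46

step 2: A=load:t2 B=compute:t1 [load-bound]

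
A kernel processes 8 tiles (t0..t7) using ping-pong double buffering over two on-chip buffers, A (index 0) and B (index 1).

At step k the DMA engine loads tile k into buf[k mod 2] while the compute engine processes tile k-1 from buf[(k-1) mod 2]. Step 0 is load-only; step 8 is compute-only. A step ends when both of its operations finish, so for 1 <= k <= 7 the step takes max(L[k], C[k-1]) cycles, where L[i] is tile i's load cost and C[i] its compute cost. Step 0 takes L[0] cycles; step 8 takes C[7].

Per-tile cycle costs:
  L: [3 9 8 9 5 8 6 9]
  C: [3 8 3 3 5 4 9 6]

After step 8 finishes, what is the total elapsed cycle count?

  0. 3=3c; end=3; A:t0 B:-
  1. max(9,3)=9c; end=12; A:t0 B:t1
  2. max(8,8)=8c; end=20; A:t2 B:t1
  3. max(9,3)=9c; end=29; A:t2 B:t3
  4. max(5,3)=5c; end=34; A:t4 B:t3
  5. max(8,5)=8c; end=42; A:t4 B:t5
  6. max(6,4)=6c; end=48; A:t6 B:t5
  7. max(9,9)=9c; end=57; A:t6 B:t7
  8. 6=6c; end=63; A:t6 B:t7

end_cycle[8] = 63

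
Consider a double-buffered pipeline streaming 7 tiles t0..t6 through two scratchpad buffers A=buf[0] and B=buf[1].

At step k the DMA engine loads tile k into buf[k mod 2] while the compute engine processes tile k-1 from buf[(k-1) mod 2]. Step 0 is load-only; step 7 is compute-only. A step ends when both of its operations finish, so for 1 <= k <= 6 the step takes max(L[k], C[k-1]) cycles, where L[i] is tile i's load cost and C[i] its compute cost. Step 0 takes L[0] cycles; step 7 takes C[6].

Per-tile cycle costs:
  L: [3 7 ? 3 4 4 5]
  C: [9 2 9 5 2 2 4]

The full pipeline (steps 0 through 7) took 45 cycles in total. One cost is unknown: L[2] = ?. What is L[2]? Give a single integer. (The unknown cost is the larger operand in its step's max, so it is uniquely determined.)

L[2] = 6

step 0 | dur = L[0]=3 = 3
step 1 | dur = max(L[1]=7, C[0]=9) = 9
step 2 | dur = max(L[2]=?, C[1]=2) = L[2]  (unknown; binding)
step 3 | dur = max(L[3]=3, C[2]=9) = 9
step 4 | dur = max(L[4]=4, C[3]=5) = 5
step 5 | dur = max(L[5]=4, C[4]=2) = 4
step 6 | dur = max(L[6]=5, C[5]=2) = 5
step 7 | dur = C[6]=4 = 4
sum of known step durations = 39
dur[2] = total - known = 45 - 39 = 6
L[2] is the binding max in step 2, so L[2] = dur[2] = 6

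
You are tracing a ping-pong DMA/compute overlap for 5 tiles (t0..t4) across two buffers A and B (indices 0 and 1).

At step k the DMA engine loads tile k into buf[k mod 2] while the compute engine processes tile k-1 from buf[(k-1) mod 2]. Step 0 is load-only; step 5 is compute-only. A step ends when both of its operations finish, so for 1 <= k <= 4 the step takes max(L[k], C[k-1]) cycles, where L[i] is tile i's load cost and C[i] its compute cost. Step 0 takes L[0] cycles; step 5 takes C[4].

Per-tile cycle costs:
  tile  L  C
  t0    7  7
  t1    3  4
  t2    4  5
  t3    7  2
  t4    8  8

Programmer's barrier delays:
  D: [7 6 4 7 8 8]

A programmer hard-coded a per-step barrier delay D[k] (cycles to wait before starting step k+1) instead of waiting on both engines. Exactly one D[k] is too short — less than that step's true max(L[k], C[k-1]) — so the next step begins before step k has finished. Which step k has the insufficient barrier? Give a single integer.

k=0 barrier L[0]=7→7c, D[0]=7 ok
k=1 barrier max(L[1]=3,C[0]=7)→7c, D[1]=6 SHORT
k=2 barrier max(L[2]=4,C[1]=4)→4c, D[2]=4 ok
k=3 barrier max(L[3]=7,C[2]=5)→7c, D[3]=7 ok
k=4 barrier max(L[4]=8,C[3]=2)→8c, D[4]=8 ok
k=5 barrier C[4]=8→8c, D[5]=8 ok

hazard at step 1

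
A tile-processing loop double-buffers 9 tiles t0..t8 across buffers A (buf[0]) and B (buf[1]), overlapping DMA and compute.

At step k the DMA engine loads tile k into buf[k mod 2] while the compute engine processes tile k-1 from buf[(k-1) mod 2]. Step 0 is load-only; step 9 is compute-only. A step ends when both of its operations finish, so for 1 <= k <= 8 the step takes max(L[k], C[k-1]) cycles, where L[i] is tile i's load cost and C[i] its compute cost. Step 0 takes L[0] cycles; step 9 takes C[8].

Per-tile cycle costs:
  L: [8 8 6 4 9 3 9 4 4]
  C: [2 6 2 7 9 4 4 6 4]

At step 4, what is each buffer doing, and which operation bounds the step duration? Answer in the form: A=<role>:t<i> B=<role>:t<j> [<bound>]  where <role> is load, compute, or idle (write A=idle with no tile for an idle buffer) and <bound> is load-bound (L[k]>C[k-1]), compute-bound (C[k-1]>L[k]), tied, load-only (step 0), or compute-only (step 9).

  0. 8=8c; end=8; A:t0 B:-
  1. max(8,2)=8c; end=16; A:t0 B:t1
  2. max(6,6)=6c; end=22; A:t2 B:t1
  3. max(4,2)=4c; end=26; A:t2 B:t3
  4. max(9,7)=9c; end=35; A:t4 B:t3
  5. max(3,9)=9c; end=44; A:t4 B:t5
  6. max(9,4)=9c; end=53; A:t6 B:t5
  7. max(4,4)=4c; end=57; A:t6 B:t7
  8. max(4,6)=6c; end=63; A:t8 B:t7
  9. 4=4c; end=67; A:t8 B:t7

step 4: A=load:t4 B=compute:t3 [load-bound]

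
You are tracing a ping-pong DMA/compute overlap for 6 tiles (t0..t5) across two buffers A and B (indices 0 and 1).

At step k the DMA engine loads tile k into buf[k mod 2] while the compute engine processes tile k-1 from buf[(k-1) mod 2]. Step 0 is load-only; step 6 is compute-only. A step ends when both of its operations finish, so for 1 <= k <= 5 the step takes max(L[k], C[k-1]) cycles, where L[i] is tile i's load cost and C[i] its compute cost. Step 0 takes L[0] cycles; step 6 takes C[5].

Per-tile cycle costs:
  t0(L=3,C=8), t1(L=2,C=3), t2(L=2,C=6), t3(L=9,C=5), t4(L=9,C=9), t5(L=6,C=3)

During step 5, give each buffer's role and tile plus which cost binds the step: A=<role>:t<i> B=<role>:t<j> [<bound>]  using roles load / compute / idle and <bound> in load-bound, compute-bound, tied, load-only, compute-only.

step 5: A=compute:t4 B=load:t5 [compute-bound]

  0. 3=3c; end=3; A:t0 B:-
  1. max(2,8)=8c; end=11; A:t0 B:t1
  2. max(2,3)=3c; end=14; A:t2 B:t1
  3. max(9,6)=9c; end=23; A:t2 B:t3
  4. max(9,5)=9c; end=32; A:t4 B:t3
  5. max(6,9)=9c; end=41; A:t4 B:t5
  6. 3=3c; end=44; A:t4 B:t5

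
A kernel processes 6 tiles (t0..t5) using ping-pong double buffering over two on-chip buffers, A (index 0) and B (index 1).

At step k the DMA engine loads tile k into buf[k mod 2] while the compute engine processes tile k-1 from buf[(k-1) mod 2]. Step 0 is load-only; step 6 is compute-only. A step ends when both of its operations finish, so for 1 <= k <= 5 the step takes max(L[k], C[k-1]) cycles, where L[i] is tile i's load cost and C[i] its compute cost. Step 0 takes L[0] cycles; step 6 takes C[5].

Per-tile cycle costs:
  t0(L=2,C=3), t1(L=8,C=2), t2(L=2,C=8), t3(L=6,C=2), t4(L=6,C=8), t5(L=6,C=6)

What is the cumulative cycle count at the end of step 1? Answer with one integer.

step 0: L[0]=2 → dur=2, Σ=2 | A=load:t0 B=idle [load-only]
step 1: L[1]=8 C[0]=3 → dur=8, Σ=10 | A=compute:t0 B=load:t1 [load-bound]
step 2: L[2]=2 C[1]=2 → dur=2, Σ=12 | A=load:t2 B=compute:t1 [tied]
step 3: L[3]=6 C[2]=8 → dur=8, Σ=20 | A=compute:t2 B=load:t3 [compute-bound]
step 4: L[4]=6 C[3]=2 → dur=6, Σ=26 | A=load:t4 B=compute:t3 [load-bound]
step 5: L[5]=6 C[4]=8 → dur=8, Σ=34 | A=compute:t4 B=load:t5 [compute-bound]
step 6: C[5]=6 → dur=6, Σ=40 | A=idle B=compute:t5 [compute-only]

end_cycle[1] = 10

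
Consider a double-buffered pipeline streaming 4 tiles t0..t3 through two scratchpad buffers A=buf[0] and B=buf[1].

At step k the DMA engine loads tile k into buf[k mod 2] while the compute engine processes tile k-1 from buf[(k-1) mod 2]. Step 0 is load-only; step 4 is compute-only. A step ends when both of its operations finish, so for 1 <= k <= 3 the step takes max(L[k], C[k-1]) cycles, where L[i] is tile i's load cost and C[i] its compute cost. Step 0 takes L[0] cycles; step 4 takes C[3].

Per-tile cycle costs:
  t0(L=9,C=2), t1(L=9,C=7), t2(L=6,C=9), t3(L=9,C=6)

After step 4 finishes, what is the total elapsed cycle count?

[0] DMA t0→A (9c) ∥ CU idle ⇒ 9c, clock 9
[1] DMA t1→B (9c) ∥ CU A:t0 (2c) ⇒ 9c, clock 18
[2] DMA t2→A (6c) ∥ CU B:t1 (7c) ⇒ 7c, clock 25
[3] DMA t3→B (9c) ∥ CU A:t2 (9c) ⇒ 9c, clock 34
[4] DMA idle ∥ CU B:t3 (6c) ⇒ 6c, clock 40

end_cycle[4] = 40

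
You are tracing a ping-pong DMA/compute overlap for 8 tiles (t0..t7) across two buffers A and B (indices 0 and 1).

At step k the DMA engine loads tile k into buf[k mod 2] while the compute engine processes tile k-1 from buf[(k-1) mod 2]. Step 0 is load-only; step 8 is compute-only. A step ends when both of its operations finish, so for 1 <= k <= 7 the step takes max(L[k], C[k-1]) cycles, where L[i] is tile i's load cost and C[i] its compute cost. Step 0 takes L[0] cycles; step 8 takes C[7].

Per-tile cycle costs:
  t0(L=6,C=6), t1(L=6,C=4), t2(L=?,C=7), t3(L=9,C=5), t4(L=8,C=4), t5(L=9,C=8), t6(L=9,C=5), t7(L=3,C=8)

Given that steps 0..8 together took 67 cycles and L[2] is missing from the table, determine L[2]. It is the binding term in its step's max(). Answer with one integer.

L[2] = 7

step 0: dur = L[0]=6 = 6
step 1: dur = max(L[1]=6, C[0]=6) = 6
step 2: dur = max(L[2]=?, C[1]=4) = L[2]  (unknown; binding)
step 3: dur = max(L[3]=9, C[2]=7) = 9
step 4: dur = max(L[4]=8, C[3]=5) = 8
step 5: dur = max(L[5]=9, C[4]=4) = 9
step 6: dur = max(L[6]=9, C[5]=8) = 9
step 7: dur = max(L[7]=3, C[6]=5) = 5
step 8: dur = C[7]=8 = 8
sum of known step durations = 60
dur[2] = total - known = 67 - 60 = 7
L[2] is the binding max in step 2, so L[2] = dur[2] = 7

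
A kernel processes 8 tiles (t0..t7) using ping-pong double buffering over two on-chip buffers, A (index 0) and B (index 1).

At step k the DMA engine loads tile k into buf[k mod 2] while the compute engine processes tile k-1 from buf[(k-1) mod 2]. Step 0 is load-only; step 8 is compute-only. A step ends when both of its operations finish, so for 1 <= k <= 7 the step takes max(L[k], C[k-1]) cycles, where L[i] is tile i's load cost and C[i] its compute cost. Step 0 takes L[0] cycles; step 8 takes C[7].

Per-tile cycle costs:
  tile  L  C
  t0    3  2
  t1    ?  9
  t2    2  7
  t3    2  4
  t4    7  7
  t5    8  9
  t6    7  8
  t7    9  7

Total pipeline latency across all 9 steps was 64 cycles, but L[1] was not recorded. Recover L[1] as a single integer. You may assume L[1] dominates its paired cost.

L[1] = 5

step 0 = dur = L[0]=3 = 3
step 1 = dur = max(L[1]=?, C[0]=2) = L[1]  (unknown; binding)
step 2 = dur = max(L[2]=2, C[1]=9) = 9
step 3 = dur = max(L[3]=2, C[2]=7) = 7
step 4 = dur = max(L[4]=7, C[3]=4) = 7
step 5 = dur = max(L[5]=8, C[4]=7) = 8
step 6 = dur = max(L[6]=7, C[5]=9) = 9
step 7 = dur = max(L[7]=9, C[6]=8) = 9
step 8 = dur = C[7]=7 = 7
sum of known step durations = 59
dur[1] = total - known = 64 - 59 = 5
L[1] is the binding max in step 1, so L[1] = dur[1] = 5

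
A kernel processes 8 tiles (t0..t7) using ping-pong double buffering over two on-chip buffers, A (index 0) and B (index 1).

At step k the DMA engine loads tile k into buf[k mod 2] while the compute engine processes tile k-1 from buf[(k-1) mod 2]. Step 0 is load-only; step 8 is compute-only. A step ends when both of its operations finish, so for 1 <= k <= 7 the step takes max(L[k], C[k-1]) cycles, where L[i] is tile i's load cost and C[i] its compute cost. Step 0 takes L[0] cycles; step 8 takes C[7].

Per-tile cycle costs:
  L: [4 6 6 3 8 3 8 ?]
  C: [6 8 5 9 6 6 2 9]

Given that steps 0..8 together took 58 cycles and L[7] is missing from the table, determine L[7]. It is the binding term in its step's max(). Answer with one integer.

L[7] = 3

step 0 = dur = L[0]=4 = 4
step 1 = dur = max(L[1]=6, C[0]=6) = 6
step 2 = dur = max(L[2]=6, C[1]=8) = 8
step 3 = dur = max(L[3]=3, C[2]=5) = 5
step 4 = dur = max(L[4]=8, C[3]=9) = 9
step 5 = dur = max(L[5]=3, C[4]=6) = 6
step 6 = dur = max(L[6]=8, C[5]=6) = 8
step 7 = dur = max(L[7]=?, C[6]=2) = L[7]  (unknown; binding)
step 8 = dur = C[7]=9 = 9
sum of known step durations = 55
dur[7] = total - known = 58 - 55 = 3
L[7] is the binding max in step 7, so L[7] = dur[7] = 3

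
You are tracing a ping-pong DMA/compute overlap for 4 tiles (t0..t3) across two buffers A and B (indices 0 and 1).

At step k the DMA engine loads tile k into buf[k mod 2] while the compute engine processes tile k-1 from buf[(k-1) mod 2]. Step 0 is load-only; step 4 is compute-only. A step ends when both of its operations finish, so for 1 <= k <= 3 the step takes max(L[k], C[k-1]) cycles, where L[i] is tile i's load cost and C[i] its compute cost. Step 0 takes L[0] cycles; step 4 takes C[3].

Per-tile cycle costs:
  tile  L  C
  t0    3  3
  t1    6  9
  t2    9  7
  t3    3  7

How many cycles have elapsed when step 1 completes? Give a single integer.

end_cycle[1] = 9

[0] DMA t0→A (3c) ∥ CU idle ⇒ 3c, clock 3
[1] DMA t1→B (6c) ∥ CU A:t0 (3c) ⇒ 6c, clock 9
[2] DMA t2→A (9c) ∥ CU B:t1 (9c) ⇒ 9c, clock 18
[3] DMA t3→B (3c) ∥ CU A:t2 (7c) ⇒ 7c, clock 25
[4] DMA idle ∥ CU B:t3 (7c) ⇒ 7c, clock 32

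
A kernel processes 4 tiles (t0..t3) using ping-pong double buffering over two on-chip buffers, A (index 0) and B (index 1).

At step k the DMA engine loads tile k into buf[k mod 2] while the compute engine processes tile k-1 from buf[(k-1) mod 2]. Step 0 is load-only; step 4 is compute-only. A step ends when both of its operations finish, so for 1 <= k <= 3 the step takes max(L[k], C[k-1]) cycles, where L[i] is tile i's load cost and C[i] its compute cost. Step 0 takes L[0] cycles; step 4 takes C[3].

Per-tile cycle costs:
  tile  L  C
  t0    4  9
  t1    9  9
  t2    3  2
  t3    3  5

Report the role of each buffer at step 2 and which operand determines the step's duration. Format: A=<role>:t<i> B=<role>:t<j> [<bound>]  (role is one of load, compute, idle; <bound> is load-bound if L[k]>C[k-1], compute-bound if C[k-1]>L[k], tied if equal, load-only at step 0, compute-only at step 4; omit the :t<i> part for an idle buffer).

step 0: L[0]=4 → dur=4, Σ=4 | A=load:t0 B=idle [load-only]
step 1: L[1]=9 C[0]=9 → dur=9, Σ=13 | A=compute:t0 B=load:t1 [tied]
step 2: L[2]=3 C[1]=9 → dur=9, Σ=22 | A=load:t2 B=compute:t1 [compute-bound]
step 3: L[3]=3 C[2]=2 → dur=3, Σ=25 | A=compute:t2 B=load:t3 [load-bound]
step 4: C[3]=5 → dur=5, Σ=30 | A=idle B=compute:t3 [compute-only]

step 2: A=load:t2 B=compute:t1 [compute-bound]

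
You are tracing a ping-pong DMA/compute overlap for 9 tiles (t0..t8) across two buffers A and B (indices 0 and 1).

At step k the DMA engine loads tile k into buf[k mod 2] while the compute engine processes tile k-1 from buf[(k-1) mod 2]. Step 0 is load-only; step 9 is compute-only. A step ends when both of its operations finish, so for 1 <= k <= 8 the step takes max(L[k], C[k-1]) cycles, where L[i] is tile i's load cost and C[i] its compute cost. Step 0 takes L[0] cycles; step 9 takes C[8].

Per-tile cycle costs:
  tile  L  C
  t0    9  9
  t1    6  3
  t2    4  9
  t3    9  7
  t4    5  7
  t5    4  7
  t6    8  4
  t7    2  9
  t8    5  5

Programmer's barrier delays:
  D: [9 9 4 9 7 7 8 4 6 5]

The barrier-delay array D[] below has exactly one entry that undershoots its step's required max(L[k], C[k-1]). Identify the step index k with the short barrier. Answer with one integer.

step 0: need L[0]=9 = 9; D[0]=9 ok
step 1: need max(L[1]=6,C[0]=9) = 9; D[1]=9 ok
step 2: need max(L[2]=4,C[1]=3) = 4; D[2]=4 ok
step 3: need max(L[3]=9,C[2]=9) = 9; D[3]=9 ok
step 4: need max(L[4]=5,C[3]=7) = 7; D[4]=7 ok
step 5: need max(L[5]=4,C[4]=7) = 7; D[5]=7 ok
step 6: need max(L[6]=8,C[5]=7) = 8; D[6]=8 ok
step 7: need max(L[7]=2,C[6]=4) = 4; D[7]=4 ok
step 8: need max(L[8]=5,C[7]=9) = 9; D[8]=6 SHORT
step 9: need C[8]=5 = 5; D[9]=5 ok

hazard at step 8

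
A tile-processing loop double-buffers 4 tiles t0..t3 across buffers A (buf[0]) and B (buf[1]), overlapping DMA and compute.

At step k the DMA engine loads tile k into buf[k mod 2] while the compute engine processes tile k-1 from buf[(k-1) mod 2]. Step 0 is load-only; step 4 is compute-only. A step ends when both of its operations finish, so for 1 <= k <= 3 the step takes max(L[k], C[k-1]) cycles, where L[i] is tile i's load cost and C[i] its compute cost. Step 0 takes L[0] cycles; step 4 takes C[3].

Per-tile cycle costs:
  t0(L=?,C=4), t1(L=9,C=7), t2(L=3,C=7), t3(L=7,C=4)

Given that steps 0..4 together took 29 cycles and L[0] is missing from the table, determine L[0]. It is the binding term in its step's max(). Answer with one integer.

step 0 → dur = L[0]=? = L[0]  (unknown; binding)
step 1 → dur = max(L[1]=9, C[0]=4) = 9
step 2 → dur = max(L[2]=3, C[1]=7) = 7
step 3 → dur = max(L[3]=7, C[2]=7) = 7
step 4 → dur = C[3]=4 = 4
sum of known step durations = 27
dur[0] = total - known = 29 - 27 = 2
L[0] is the binding max in step 0, so L[0] = dur[0] = 2

L[0] = 2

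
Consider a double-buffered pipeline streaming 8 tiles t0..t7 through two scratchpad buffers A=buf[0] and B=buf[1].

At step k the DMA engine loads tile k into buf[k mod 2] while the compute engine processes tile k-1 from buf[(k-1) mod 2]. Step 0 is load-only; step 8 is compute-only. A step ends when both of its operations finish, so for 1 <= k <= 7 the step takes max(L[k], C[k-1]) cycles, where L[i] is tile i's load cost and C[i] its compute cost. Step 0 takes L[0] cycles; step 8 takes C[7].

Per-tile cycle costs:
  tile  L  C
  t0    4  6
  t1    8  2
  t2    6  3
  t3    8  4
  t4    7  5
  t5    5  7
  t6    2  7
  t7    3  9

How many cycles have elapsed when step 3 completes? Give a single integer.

end_cycle[3] = 26

step 0: L[0]=4 → dur=4, Σ=4 | A=load:t0 B=idle [load-only]
step 1: L[1]=8 C[0]=6 → dur=8, Σ=12 | A=compute:t0 B=load:t1 [load-bound]
step 2: L[2]=6 C[1]=2 → dur=6, Σ=18 | A=load:t2 B=compute:t1 [load-bound]
step 3: L[3]=8 C[2]=3 → dur=8, Σ=26 | A=compute:t2 B=load:t3 [load-bound]
step 4: L[4]=7 C[3]=4 → dur=7, Σ=33 | A=load:t4 B=compute:t3 [load-bound]
step 5: L[5]=5 C[4]=5 → dur=5, Σ=38 | A=compute:t4 B=load:t5 [tied]
step 6: L[6]=2 C[5]=7 → dur=7, Σ=45 | A=load:t6 B=compute:t5 [compute-bound]
step 7: L[7]=3 C[6]=7 → dur=7, Σ=52 | A=compute:t6 B=load:t7 [compute-bound]
step 8: C[7]=9 → dur=9, Σ=61 | A=idle B=compute:t7 [compute-only]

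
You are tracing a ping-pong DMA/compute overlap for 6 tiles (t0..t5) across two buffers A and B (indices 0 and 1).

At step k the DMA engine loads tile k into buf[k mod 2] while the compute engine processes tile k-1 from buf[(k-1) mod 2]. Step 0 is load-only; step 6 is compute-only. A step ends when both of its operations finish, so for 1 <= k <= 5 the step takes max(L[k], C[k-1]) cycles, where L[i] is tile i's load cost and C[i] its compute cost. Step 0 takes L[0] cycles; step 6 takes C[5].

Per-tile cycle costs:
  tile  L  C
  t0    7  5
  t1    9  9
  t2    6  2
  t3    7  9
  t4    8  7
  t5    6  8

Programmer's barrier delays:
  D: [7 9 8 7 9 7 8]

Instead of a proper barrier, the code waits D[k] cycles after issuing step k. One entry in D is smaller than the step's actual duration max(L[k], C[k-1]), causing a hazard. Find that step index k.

[0] required=L[0]=7=7 vs D=7 ok
[1] required=max(L[1]=9,C[0]=5)=9 vs D=9 ok
[2] required=max(L[2]=6,C[1]=9)=9 vs D=8 SHORT
[3] required=max(L[3]=7,C[2]=2)=7 vs D=7 ok
[4] required=max(L[4]=8,C[3]=9)=9 vs D=9 ok
[5] required=max(L[5]=6,C[4]=7)=7 vs D=7 ok
[6] required=C[5]=8=8 vs D=8 ok

hazard at step 2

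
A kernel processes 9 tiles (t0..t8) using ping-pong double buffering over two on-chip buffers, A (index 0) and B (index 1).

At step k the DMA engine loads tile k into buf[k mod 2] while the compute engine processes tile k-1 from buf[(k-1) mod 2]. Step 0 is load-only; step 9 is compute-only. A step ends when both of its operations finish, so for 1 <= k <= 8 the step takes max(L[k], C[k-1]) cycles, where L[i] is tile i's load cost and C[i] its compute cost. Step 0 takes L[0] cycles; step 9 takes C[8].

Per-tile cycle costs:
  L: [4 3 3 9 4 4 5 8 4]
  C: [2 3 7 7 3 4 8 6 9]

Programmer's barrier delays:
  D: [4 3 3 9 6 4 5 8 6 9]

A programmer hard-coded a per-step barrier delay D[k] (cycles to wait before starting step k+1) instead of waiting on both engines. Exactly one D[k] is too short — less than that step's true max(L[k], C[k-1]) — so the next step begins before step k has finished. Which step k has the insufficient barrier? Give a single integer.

step 0: need L[0]=4 = 4; D[0]=4 ok
step 1: need max(L[1]=3,C[0]=2) = 3; D[1]=3 ok
step 2: need max(L[2]=3,C[1]=3) = 3; D[2]=3 ok
step 3: need max(L[3]=9,C[2]=7) = 9; D[3]=9 ok
step 4: need max(L[4]=4,C[3]=7) = 7; D[4]=6 SHORT
step 5: need max(L[5]=4,C[4]=3) = 4; D[5]=4 ok
step 6: need max(L[6]=5,C[5]=4) = 5; D[6]=5 ok
step 7: need max(L[7]=8,C[6]=8) = 8; D[7]=8 ok
step 8: need max(L[8]=4,C[7]=6) = 6; D[8]=6 ok
step 9: need C[8]=9 = 9; D[9]=9 ok

hazard at step 4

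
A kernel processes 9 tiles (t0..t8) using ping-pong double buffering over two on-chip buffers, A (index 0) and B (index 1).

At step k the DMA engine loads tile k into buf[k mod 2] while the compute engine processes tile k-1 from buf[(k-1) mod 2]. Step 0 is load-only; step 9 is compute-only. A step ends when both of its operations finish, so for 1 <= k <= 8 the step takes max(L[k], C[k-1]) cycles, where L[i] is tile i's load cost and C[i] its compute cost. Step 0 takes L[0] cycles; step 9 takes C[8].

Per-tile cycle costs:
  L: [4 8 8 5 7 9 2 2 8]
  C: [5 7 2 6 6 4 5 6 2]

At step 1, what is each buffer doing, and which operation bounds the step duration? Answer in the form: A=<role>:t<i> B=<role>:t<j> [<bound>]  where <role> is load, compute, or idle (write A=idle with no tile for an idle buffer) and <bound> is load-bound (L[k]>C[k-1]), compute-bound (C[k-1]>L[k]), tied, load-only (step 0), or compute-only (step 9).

step 1: A=compute:t0 B=load:t1 [load-bound]

k=0 load=t0/4c comp=- wait=4 total=4
k=1 load=t1/8c comp=t0/5c wait=8 total=12
k=2 load=t2/8c comp=t1/7c wait=8 total=20
k=3 load=t3/5c comp=t2/2c wait=5 total=25
k=4 load=t4/7c comp=t3/6c wait=7 total=32
k=5 load=t5/9c comp=t4/6c wait=9 total=41
k=6 load=t6/2c comp=t5/4c wait=4 total=45
k=7 load=t7/2c comp=t6/5c wait=5 total=50
k=8 load=t8/8c comp=t7/6c wait=8 total=58
k=9 load=- comp=t8/2c wait=2 total=60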